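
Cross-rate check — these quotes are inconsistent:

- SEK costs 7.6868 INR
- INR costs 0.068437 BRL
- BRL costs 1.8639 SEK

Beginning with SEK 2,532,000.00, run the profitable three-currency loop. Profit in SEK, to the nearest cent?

Profit: SEK 50,287.23

Profitable loop is SEK → BRL → INR → SEK:
SEK 2,532,000.00 ÷ 1.8639 = BRL 1,358,441.98
BRL 1,358,441.98 ÷ 0.068437 = INR 19,849,525.50
INR 19,849,525.50 ÷ 7.6868 = SEK 2,582,287.23
Profit = SEK 2,582,287.23 − SEK 2,532,000.00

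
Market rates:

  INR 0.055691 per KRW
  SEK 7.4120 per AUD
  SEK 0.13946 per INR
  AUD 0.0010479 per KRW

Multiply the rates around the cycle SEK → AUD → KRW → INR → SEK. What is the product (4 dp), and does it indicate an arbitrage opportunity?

1.0000 (no arbitrage)

Around SEK → AUD → KRW → INR → SEK: 1 ÷ 7.4120 ÷ 0.0010479 × 0.055691 × 0.13946 = 0.999953
Product ≈ 1 (deviation 0.005%, within rounding noise).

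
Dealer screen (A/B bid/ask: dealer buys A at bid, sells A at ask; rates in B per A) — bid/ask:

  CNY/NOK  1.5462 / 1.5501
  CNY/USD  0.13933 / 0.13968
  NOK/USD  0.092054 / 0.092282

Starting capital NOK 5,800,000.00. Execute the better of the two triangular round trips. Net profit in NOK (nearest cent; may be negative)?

Best loop NOK → USD → CNY → NOK:
NOK 5,800,000.00 × 0.092054 (sell NOK at bid) = USD 533,913.20
USD 533,913.20 ÷ 0.13968 (buy CNY at ask) = CNY 3,822,402.63
CNY 3,822,402.63 × 1.5462 (sell CNY at bid) = NOK 5,910,198.95

Net profit: NOK 110,198.95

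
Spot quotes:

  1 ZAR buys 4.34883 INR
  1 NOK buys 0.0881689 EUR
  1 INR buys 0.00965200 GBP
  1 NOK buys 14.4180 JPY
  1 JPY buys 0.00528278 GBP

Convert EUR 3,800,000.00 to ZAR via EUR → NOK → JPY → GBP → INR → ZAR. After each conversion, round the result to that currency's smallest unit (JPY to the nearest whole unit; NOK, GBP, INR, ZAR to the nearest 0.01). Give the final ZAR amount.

ZAR 78,207,062.79

EUR 3,800,000.00 ÷ 0.0881689 = NOK 43,099,097.30
NOK 43,099,097.30 × 14.4180 = JPY 621,402,785
JPY 621,402,785 × 0.00528278 = GBP 3,282,734.20
GBP 3,282,734.20 ÷ 0.00965200 = INR 340,109,220.89
INR 340,109,220.89 ÷ 4.34883 = ZAR 78,207,062.79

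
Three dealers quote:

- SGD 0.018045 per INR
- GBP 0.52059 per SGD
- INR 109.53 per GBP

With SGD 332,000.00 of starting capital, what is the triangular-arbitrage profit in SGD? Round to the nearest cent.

Profitable loop is SGD → GBP → INR → SGD:
SGD 332,000.00 × 0.52059 = GBP 172,835.88
GBP 172,835.88 × 109.53 = INR 18,930,713.94
INR 18,930,713.94 × 0.018045 = SGD 341,604.73
Profit = SGD 341,604.73 − SGD 332,000.00

Profit: SGD 9,604.73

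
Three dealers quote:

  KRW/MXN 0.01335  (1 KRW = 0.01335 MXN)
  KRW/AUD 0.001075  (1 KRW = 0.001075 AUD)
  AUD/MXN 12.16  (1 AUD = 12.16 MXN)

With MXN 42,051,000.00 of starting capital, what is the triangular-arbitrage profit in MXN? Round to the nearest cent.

Profit: MXN 894,291.46

Profitable loop is MXN → AUD → KRW → MXN:
MXN 42,051,000.00 ÷ 12.16 = AUD 3,458,141.45
AUD 3,458,141.45 ÷ 0.001075 = KRW 3,216,875,765
KRW 3,216,875,765 × 0.01335 = MXN 42,945,291.46
Profit = MXN 42,945,291.46 − MXN 42,051,000.00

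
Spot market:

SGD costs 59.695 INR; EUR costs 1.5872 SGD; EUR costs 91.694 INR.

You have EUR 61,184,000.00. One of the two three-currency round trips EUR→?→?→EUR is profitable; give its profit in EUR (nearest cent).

Profit: EUR 2,037,756.69

Profitable loop is EUR → SGD → INR → EUR:
EUR 61,184,000.00 × 1.5872 = SGD 97,111,244.80
SGD 97,111,244.80 × 59.695 = INR 5,797,055,758.34
INR 5,797,055,758.34 ÷ 91.694 = EUR 63,221,756.69
Profit = EUR 63,221,756.69 − EUR 61,184,000.00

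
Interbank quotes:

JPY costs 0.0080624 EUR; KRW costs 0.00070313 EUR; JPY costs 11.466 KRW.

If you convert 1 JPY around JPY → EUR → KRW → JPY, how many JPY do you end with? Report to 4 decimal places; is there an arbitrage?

Around JPY → EUR → KRW → JPY: 1 × 0.0080624 ÷ 0.00070313 ÷ 11.466 = 1.000039
Product ≈ 1 (deviation 0.004%, within rounding noise).

1.0000 (no arbitrage)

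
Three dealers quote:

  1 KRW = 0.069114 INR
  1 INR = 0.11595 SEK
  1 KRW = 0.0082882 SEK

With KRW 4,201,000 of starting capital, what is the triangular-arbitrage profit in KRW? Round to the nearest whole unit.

Profit: KRW 143,863

Profitable loop is KRW → SEK → INR → KRW:
KRW 4,201,000 × 0.0082882 = SEK 34,818.73
SEK 34,818.73 ÷ 0.11595 = INR 300,290.89
INR 300,290.89 ÷ 0.069114 = KRW 4,344,863
Profit = KRW 4,344,863 − KRW 4,201,000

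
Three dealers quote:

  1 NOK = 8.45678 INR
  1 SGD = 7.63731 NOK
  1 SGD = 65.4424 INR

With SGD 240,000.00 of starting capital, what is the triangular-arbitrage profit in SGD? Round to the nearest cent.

Profit: SGD 3,178.41

Profitable loop is SGD → INR → NOK → SGD:
SGD 240,000.00 × 65.4424 = INR 15,706,176.00
INR 15,706,176.00 ÷ 8.45678 = NOK 1,857,228.87
NOK 1,857,228.87 ÷ 7.63731 = SGD 243,178.41
Profit = SGD 243,178.41 − SGD 240,000.00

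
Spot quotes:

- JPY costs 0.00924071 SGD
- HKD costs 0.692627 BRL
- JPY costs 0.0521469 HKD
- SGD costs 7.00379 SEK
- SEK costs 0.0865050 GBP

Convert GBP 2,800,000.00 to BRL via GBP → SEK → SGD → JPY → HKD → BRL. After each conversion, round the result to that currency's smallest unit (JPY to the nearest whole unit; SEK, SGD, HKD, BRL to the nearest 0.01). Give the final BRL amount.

GBP 2,800,000.00 ÷ 0.0865050 = SEK 32,368,071.21
SEK 32,368,071.21 ÷ 7.00379 = SGD 4,621,507.96
SGD 4,621,507.96 ÷ 0.00924071 = JPY 500,124,770
JPY 500,124,770 × 0.0521469 = HKD 26,079,956.37
HKD 26,079,956.37 × 0.692627 = BRL 18,063,681.94

BRL 18,063,681.94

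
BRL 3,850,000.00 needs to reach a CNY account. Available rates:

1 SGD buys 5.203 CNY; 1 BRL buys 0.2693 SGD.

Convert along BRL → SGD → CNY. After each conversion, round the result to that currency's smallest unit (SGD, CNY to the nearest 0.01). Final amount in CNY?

CNY 5,394,496.42

BRL 3,850,000.00 × 0.2693 = SGD 1,036,805.00
SGD 1,036,805.00 × 5.203 = CNY 5,394,496.42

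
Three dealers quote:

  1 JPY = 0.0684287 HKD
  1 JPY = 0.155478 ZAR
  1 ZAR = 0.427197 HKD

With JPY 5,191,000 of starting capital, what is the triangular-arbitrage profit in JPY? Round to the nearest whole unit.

Profit: JPY 157,010

Profitable loop is JPY → HKD → ZAR → JPY:
JPY 5,191,000 × 0.0684287 = HKD 355,213.38
HKD 355,213.38 ÷ 0.427197 = ZAR 831,497.84
ZAR 831,497.84 ÷ 0.155478 = JPY 5,348,010
Profit = JPY 5,348,010 − JPY 5,191,000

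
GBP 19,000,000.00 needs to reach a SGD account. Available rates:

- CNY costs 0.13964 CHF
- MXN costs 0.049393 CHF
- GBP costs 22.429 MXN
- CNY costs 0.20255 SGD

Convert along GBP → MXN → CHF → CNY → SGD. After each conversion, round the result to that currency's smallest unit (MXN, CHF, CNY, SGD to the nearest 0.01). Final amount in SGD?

GBP 19,000,000.00 × 22.429 = MXN 426,151,000.00
MXN 426,151,000.00 × 0.049393 = CHF 21,048,876.34
CHF 21,048,876.34 ÷ 0.13964 = CNY 150,736,725.44
CNY 150,736,725.44 × 0.20255 = SGD 30,531,723.74

SGD 30,531,723.74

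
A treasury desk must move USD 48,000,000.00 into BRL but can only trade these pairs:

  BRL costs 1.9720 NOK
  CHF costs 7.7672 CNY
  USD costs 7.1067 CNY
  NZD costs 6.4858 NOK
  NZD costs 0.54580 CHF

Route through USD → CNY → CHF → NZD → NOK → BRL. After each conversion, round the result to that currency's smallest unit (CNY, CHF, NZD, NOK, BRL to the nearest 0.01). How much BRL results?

BRL 264,647,528.41

USD 48,000,000.00 × 7.1067 = CNY 341,121,600.00
CNY 341,121,600.00 ÷ 7.7672 = CHF 43,918,220.21
CHF 43,918,220.21 ÷ 0.54580 = NZD 80,465,775.39
NZD 80,465,775.39 × 6.4858 = NOK 521,884,926.02
NOK 521,884,926.02 ÷ 1.9720 = BRL 264,647,528.41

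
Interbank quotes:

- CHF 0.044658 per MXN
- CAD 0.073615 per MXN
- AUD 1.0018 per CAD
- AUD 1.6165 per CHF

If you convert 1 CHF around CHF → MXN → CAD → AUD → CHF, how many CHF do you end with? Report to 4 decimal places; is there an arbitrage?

Around CHF → MXN → CAD → AUD → CHF: 1 ÷ 0.044658 × 0.073615 × 1.0018 ÷ 1.6165 = 1.021580
Product > 1; profitable direction is CHF → MXN → CAD → AUD → CHF.

1.0216 (arbitrage exists)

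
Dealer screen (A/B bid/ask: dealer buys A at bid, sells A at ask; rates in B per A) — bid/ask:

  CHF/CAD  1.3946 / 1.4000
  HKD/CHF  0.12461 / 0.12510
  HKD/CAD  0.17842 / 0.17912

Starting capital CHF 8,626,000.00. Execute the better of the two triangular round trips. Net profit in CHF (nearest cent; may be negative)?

Best loop CHF → HKD → CAD → CHF:
CHF 8,626,000.00 ÷ 0.12510 (buy HKD at ask) = HKD 68,952,837.73
HKD 68,952,837.73 × 0.17842 (sell HKD at bid) = CAD 12,302,565.31
CAD 12,302,565.31 ÷ 1.4000 (buy CHF at ask) = CHF 8,787,546.65

Net profit: CHF 161,546.65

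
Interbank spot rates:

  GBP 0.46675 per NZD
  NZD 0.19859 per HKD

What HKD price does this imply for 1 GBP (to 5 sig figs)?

1 GBP ÷ 0.46675 = 2.14247 NZD
2.14247 NZD ÷ 0.19859 = 10.7884 HKD

GBP/HKD = 10.788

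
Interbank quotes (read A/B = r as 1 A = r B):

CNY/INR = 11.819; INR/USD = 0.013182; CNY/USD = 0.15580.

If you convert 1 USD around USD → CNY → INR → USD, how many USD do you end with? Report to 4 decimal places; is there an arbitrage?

1.0000 (no arbitrage)

Around USD → CNY → INR → USD: 1 ÷ 0.15580 × 11.819 × 0.013182 = 0.999988
Product ≈ 1 (deviation 0.001%, within rounding noise).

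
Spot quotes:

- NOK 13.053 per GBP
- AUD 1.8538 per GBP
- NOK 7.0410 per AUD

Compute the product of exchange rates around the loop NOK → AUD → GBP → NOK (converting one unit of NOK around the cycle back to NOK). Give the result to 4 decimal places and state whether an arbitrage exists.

1.0000 (no arbitrage)

Around NOK → AUD → GBP → NOK: 1 ÷ 7.0410 ÷ 1.8538 × 13.053 = 1.000030
Product ≈ 1 (deviation 0.003%, within rounding noise).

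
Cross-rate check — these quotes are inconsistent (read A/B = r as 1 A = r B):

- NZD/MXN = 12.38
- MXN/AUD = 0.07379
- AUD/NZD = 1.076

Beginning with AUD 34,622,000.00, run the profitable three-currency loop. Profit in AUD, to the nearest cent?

Profit: AUD 600,625.54

Profitable loop is AUD → MXN → NZD → AUD:
AUD 34,622,000.00 ÷ 0.07379 = MXN 469,196,368.07
MXN 469,196,368.07 ÷ 12.38 = NZD 37,899,545.08
NZD 37,899,545.08 ÷ 1.076 = AUD 35,222,625.54
Profit = AUD 35,222,625.54 − AUD 34,622,000.00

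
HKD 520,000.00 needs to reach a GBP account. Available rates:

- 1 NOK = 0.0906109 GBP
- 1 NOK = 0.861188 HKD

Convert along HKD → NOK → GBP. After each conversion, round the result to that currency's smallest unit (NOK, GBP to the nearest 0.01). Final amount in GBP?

GBP 54,712.41

HKD 520,000.00 ÷ 0.861188 = NOK 603,817.05
NOK 603,817.05 × 0.0906109 = GBP 54,712.41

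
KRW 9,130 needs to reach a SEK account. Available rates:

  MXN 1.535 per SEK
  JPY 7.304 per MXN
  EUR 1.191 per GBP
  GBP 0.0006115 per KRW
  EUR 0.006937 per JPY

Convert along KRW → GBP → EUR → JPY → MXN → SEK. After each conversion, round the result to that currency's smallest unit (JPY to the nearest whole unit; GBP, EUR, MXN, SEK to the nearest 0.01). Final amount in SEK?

KRW 9,130 × 0.0006115 = GBP 5.58
GBP 5.58 × 1.191 = EUR 6.65
EUR 6.65 ÷ 0.006937 = JPY 959
JPY 959 ÷ 7.304 = MXN 131.30
MXN 131.30 ÷ 1.535 = SEK 85.54

SEK 85.54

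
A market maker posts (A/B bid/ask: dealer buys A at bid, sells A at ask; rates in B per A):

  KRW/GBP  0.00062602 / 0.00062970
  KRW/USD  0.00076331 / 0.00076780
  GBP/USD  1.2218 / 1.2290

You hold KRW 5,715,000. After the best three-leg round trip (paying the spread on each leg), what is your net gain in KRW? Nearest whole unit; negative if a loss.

Net result: KRW -21,800 (no profitable arbitrage after spreads)

Best loop KRW → GBP → USD → KRW:
KRW 5,715,000 × 0.00062602 (sell KRW at bid) = GBP 3,577.70
GBP 3,577.70 × 1.2218 (sell GBP at bid) = USD 4,371.24
USD 4,371.24 ÷ 0.00076780 (buy KRW at ask) = KRW 5,693,200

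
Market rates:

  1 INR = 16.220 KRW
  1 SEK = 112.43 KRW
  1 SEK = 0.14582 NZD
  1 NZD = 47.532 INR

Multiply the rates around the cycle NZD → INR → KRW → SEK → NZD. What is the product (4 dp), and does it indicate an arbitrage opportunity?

Around NZD → INR → KRW → SEK → NZD: 1 × 47.532 × 16.220 ÷ 112.43 × 0.14582 = 0.999935
Product ≈ 1 (deviation 0.006%, within rounding noise).

0.9999 (no arbitrage)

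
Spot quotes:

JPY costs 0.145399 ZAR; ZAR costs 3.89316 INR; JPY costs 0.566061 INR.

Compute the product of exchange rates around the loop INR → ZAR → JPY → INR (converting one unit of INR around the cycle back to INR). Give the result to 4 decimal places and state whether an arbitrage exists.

1.0000 (no arbitrage)

Around INR → ZAR → JPY → INR: 1 ÷ 3.89316 ÷ 0.145399 × 0.566061 = 0.999999
Product ≈ 1 (deviation 0.000%, within rounding noise).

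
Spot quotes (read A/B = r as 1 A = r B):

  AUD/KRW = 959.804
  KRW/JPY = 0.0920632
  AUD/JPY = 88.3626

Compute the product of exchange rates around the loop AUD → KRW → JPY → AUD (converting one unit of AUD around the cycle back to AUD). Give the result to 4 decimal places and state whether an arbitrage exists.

Around AUD → KRW → JPY → AUD: 1 × 959.804 × 0.0920632 ÷ 88.3626 = 1.000000
Product ≈ 1 (deviation 0.000%, within rounding noise).

1.0000 (no arbitrage)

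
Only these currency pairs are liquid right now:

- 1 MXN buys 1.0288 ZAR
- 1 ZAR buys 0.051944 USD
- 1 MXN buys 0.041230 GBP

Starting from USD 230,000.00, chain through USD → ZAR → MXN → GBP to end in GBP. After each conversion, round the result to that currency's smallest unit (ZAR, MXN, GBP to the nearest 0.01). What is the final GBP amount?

USD 230,000.00 ÷ 0.051944 = ZAR 4,427,845.37
ZAR 4,427,845.37 ÷ 1.0288 = MXN 4,303,893.24
MXN 4,303,893.24 × 0.041230 = GBP 177,449.52

GBP 177,449.52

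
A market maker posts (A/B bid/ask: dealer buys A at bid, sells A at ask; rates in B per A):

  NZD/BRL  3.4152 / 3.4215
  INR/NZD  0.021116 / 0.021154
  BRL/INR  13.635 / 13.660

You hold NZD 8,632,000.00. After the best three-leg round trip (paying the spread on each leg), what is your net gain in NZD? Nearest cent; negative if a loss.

Net profit: NZD 98,752.72

Best loop NZD → INR → BRL → NZD:
NZD 8,632,000.00 ÷ 0.021154 (buy INR at ask) = INR 408,055,214.14
INR 408,055,214.14 ÷ 13.660 (buy BRL at ask) = BRL 29,872,270.44
BRL 29,872,270.44 ÷ 3.4215 (buy NZD at ask) = NZD 8,730,752.72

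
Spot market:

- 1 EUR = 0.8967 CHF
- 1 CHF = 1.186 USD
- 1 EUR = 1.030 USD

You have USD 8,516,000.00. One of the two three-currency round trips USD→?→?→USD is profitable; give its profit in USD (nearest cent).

Profit: USD 276,862.60

Profitable loop is USD → EUR → CHF → USD:
USD 8,516,000.00 ÷ 1.030 = EUR 8,267,961.17
EUR 8,267,961.17 × 0.8967 = CHF 7,413,880.78
CHF 7,413,880.78 × 1.186 = USD 8,792,862.60
Profit = USD 8,792,862.60 − USD 8,516,000.00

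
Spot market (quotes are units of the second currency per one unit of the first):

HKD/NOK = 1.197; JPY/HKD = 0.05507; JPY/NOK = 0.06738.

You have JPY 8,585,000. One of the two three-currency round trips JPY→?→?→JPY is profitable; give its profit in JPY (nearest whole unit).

Profitable loop is JPY → NOK → HKD → JPY:
JPY 8,585,000 × 0.06738 = NOK 578,457.30
NOK 578,457.30 ÷ 1.197 = HKD 483,255.89
HKD 483,255.89 ÷ 0.05507 = JPY 8,775,302
Profit = JPY 8,775,302 − JPY 8,585,000

Profit: JPY 190,302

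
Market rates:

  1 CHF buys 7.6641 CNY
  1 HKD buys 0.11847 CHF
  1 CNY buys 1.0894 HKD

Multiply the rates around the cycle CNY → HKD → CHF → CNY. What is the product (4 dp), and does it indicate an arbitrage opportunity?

Around CNY → HKD → CHF → CNY: 1 × 1.0894 × 0.11847 × 7.6641 = 0.989138
Product < 1; profitable direction is CNY → CHF → HKD → CNY.

0.9891 (arbitrage exists)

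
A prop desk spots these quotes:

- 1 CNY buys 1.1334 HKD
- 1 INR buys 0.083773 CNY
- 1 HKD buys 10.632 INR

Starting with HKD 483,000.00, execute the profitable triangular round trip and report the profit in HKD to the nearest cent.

Profit: HKD 4,583.92

Profitable loop is HKD → INR → CNY → HKD:
HKD 483,000.00 × 10.632 = INR 5,135,256.00
INR 5,135,256.00 × 0.083773 = CNY 430,195.80
CNY 430,195.80 × 1.1334 = HKD 487,583.92
Profit = HKD 487,583.92 − HKD 483,000.00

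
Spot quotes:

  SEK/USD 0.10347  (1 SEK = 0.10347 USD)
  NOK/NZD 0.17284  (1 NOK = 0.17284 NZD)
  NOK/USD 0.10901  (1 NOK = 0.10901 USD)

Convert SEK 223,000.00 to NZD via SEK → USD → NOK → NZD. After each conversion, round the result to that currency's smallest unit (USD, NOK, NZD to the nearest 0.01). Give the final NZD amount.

SEK 223,000.00 × 0.10347 = USD 23,073.81
USD 23,073.81 ÷ 0.10901 = NOK 211,666.91
NOK 211,666.91 × 0.17284 = NZD 36,584.51

NZD 36,584.51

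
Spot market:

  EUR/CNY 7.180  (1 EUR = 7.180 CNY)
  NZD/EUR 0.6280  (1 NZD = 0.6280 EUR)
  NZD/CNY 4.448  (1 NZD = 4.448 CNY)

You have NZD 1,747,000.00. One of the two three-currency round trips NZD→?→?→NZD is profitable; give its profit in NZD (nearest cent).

Profitable loop is NZD → EUR → CNY → NZD:
NZD 1,747,000.00 × 0.6280 = EUR 1,097,116.00
EUR 1,097,116.00 × 7.180 = CNY 7,877,292.88
CNY 7,877,292.88 ÷ 4.448 = NZD 1,770,974.12
Profit = NZD 1,770,974.12 − NZD 1,747,000.00

Profit: NZD 23,974.12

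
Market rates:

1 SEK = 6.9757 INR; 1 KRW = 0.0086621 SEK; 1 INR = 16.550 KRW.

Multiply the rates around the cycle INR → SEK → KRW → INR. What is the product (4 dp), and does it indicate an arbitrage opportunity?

Around INR → SEK → KRW → INR: 1 ÷ 6.9757 ÷ 0.0086621 ÷ 16.550 = 0.999979
Product ≈ 1 (deviation 0.002%, within rounding noise).

1.0000 (no arbitrage)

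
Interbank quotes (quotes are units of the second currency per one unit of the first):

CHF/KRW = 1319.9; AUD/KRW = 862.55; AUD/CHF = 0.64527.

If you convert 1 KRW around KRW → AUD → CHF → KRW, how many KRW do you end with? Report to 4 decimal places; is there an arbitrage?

0.9874 (arbitrage exists)

Around KRW → AUD → CHF → KRW: 1 ÷ 862.55 × 0.64527 × 1319.9 = 0.987412
Product < 1; profitable direction is KRW → CHF → AUD → KRW.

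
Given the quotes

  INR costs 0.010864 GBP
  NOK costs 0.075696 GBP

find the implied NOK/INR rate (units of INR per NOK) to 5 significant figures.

NOK/INR = 6.9676

1 NOK × 0.075696 = 0.075696 GBP
0.075696 GBP ÷ 0.010864 = 6.9676 INR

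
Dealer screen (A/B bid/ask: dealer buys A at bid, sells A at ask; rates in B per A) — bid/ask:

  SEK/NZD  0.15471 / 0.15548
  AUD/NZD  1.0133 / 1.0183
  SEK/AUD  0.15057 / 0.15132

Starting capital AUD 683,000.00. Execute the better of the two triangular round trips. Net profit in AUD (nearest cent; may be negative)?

Net profit: AUD 2,751.89

Best loop AUD → SEK → NZD → AUD:
AUD 683,000.00 ÷ 0.15132 (buy SEK at ask) = SEK 4,513,613.53
SEK 4,513,613.53 × 0.15471 (sell SEK at bid) = NZD 698,301.15
NZD 698,301.15 ÷ 1.0183 (buy AUD at ask) = AUD 685,751.89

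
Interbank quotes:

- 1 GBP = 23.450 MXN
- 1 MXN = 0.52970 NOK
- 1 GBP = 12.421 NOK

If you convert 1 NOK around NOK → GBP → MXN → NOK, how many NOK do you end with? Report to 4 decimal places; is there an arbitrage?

1.0000 (no arbitrage)

Around NOK → GBP → MXN → NOK: 1 ÷ 12.421 × 23.450 × 0.52970 = 1.000037
Product ≈ 1 (deviation 0.004%, within rounding noise).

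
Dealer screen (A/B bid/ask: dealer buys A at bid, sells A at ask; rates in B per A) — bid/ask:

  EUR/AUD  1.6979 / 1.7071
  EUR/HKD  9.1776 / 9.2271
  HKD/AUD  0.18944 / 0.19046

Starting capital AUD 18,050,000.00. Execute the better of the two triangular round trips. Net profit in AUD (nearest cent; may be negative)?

Best loop AUD → EUR → HKD → AUD:
AUD 18,050,000.00 ÷ 1.7071 (buy EUR at ask) = EUR 10,573,487.20
EUR 10,573,487.20 × 9.1776 (sell EUR at bid) = HKD 97,039,236.13
HKD 97,039,236.13 × 0.18944 (sell HKD at bid) = AUD 18,383,112.89

Net profit: AUD 333,112.89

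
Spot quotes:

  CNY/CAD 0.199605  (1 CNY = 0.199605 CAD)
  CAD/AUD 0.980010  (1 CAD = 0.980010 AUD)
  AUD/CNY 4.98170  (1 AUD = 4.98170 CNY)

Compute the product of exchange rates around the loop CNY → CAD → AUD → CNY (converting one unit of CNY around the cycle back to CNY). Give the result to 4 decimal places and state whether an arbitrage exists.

0.9745 (arbitrage exists)

Around CNY → CAD → AUD → CNY: 1 × 0.199605 × 0.980010 × 4.98170 = 0.974495
Product < 1; profitable direction is CNY → AUD → CAD → CNY.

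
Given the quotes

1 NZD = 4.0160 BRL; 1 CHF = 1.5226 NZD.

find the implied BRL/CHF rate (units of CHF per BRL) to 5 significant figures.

1 BRL ÷ 4.0160 = 0.249004 NZD
0.249004 NZD ÷ 1.5226 = 0.163539 CHF

BRL/CHF = 0.16354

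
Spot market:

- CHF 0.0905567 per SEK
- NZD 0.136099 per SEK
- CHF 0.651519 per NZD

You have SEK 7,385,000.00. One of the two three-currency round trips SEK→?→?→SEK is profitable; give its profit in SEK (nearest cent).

Profit: SEK 157,044.11

Profitable loop is SEK → CHF → NZD → SEK:
SEK 7,385,000.00 × 0.0905567 = CHF 668,761.23
CHF 668,761.23 ÷ 0.651519 = NZD 1,026,464.66
NZD 1,026,464.66 ÷ 0.136099 = SEK 7,542,044.11
Profit = SEK 7,542,044.11 − SEK 7,385,000.00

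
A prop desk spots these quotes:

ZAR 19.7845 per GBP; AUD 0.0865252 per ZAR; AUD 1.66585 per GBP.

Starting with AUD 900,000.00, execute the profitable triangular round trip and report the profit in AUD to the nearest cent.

Profit: AUD 24,856.40

Profitable loop is AUD → GBP → ZAR → AUD:
AUD 900,000.00 ÷ 1.66585 = GBP 540,264.73
GBP 540,264.73 × 19.7845 = ZAR 10,688,867.55
ZAR 10,688,867.55 × 0.0865252 = AUD 924,856.40
Profit = AUD 924,856.40 − AUD 900,000.00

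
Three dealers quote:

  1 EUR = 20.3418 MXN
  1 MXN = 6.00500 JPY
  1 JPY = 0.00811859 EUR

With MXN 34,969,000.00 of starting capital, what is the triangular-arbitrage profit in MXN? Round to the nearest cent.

Profit: MXN 292,453.63

Profitable loop is MXN → EUR → JPY → MXN:
MXN 34,969,000.00 ÷ 20.3418 = EUR 1,719,071.08
EUR 1,719,071.08 ÷ 0.00811859 = JPY 211,745,029
JPY 211,745,029 ÷ 6.00500 = MXN 35,261,453.63
Profit = MXN 35,261,453.63 − MXN 34,969,000.00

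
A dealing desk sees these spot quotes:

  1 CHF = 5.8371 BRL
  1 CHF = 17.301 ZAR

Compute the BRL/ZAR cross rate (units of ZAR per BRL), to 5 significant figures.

BRL/ZAR = 2.9640

1 BRL ÷ 5.8371 = 0.171318 CHF
0.171318 CHF × 17.301 = 2.96397 ZAR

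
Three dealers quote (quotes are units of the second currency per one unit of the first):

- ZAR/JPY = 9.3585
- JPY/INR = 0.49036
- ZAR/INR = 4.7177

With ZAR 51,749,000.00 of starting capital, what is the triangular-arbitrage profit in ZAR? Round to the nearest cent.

Profit: ZAR 1,450,922.71

Profitable loop is ZAR → INR → JPY → ZAR:
ZAR 51,749,000.00 × 4.7177 = INR 244,136,257.30
INR 244,136,257.30 ÷ 0.49036 = JPY 497,871,477
JPY 497,871,477 ÷ 9.3585 = ZAR 53,199,922.71
Profit = ZAR 53,199,922.71 − ZAR 51,749,000.00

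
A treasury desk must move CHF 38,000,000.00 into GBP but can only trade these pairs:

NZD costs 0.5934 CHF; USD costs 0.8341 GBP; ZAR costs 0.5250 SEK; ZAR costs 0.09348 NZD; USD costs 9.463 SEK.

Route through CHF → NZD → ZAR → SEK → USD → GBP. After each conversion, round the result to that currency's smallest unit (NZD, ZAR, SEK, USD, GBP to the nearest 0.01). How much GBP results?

CHF 38,000,000.00 ÷ 0.5934 = NZD 64,037,748.57
NZD 64,037,748.57 ÷ 0.09348 = ZAR 685,042,239.73
ZAR 685,042,239.73 × 0.5250 = SEK 359,647,175.86
SEK 359,647,175.86 ÷ 9.463 = USD 38,005,619.34
USD 38,005,619.34 × 0.8341 = GBP 31,700,487.09

GBP 31,700,487.09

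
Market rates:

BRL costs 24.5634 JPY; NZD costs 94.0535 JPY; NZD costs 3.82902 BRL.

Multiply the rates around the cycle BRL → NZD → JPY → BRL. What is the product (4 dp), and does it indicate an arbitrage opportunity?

1.0000 (no arbitrage)

Around BRL → NZD → JPY → BRL: 1 ÷ 3.82902 × 94.0535 ÷ 24.5634 = 0.999997
Product ≈ 1 (deviation 0.000%, within rounding noise).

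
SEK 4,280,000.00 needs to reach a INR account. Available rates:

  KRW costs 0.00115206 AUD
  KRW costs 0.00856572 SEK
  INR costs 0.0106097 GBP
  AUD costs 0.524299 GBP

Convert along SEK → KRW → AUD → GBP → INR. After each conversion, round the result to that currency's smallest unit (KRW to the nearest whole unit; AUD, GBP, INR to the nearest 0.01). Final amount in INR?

SEK 4,280,000.00 ÷ 0.00856572 = KRW 499,666,111
KRW 499,666,111 × 0.00115206 = AUD 575,645.34
AUD 575,645.34 × 0.524299 = GBP 301,810.28
GBP 301,810.28 ÷ 0.0106097 = INR 28,446,636.57

INR 28,446,636.57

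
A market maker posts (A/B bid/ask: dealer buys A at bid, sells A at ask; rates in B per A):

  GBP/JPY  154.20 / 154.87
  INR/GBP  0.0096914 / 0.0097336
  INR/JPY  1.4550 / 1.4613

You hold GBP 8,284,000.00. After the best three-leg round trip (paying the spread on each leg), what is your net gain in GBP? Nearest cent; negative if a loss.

Best loop GBP → JPY → INR → GBP:
GBP 8,284,000.00 × 154.20 (sell GBP at bid) = JPY 1,277,392,800
JPY 1,277,392,800 ÷ 1.4613 (buy INR at ask) = INR 874,148,224.18
INR 874,148,224.18 × 0.0096914 (sell INR at bid) = GBP 8,471,720.10

Net profit: GBP 187,720.10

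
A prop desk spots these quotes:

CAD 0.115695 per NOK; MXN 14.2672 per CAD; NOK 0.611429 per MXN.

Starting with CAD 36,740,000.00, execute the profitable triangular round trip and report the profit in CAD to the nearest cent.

Profit: CAD 339,897.51

Profitable loop is CAD → MXN → NOK → CAD:
CAD 36,740,000.00 × 14.2672 = MXN 524,176,928.00
MXN 524,176,928.00 × 0.611429 = NOK 320,496,974.91
NOK 320,496,974.91 × 0.115695 = CAD 37,079,897.51
Profit = CAD 37,079,897.51 − CAD 36,740,000.00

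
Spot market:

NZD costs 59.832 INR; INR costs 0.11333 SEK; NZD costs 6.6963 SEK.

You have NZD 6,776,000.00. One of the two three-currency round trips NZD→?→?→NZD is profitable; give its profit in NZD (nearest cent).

Profit: NZD 85,465.82

Profitable loop is NZD → INR → SEK → NZD:
NZD 6,776,000.00 × 59.832 = INR 405,421,632.00
INR 405,421,632.00 × 0.11333 = SEK 45,946,433.55
SEK 45,946,433.55 ÷ 6.6963 = NZD 6,861,465.82
Profit = NZD 6,861,465.82 − NZD 6,776,000.00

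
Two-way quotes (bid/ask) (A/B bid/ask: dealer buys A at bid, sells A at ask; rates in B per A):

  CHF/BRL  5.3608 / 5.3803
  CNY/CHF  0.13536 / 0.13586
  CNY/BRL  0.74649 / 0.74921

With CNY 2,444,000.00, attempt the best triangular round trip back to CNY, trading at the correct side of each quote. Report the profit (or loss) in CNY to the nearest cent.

Best loop CNY → BRL → CHF → CNY:
CNY 2,444,000.00 × 0.74649 (sell CNY at bid) = BRL 1,824,421.56
BRL 1,824,421.56 ÷ 5.3803 (buy CHF at ask) = CHF 339,092.91
CHF 339,092.91 ÷ 0.13586 (buy CNY at ask) = CNY 2,495,899.50

Net profit: CNY 51,899.50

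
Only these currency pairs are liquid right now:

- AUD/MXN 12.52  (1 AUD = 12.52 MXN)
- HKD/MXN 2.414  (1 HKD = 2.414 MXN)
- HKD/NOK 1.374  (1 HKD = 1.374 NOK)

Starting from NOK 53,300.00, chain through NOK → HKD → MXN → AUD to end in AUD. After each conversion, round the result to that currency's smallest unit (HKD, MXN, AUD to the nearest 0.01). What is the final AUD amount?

AUD 7,479.52

NOK 53,300.00 ÷ 1.374 = HKD 38,791.85
HKD 38,791.85 × 2.414 = MXN 93,643.53
MXN 93,643.53 ÷ 12.52 = AUD 7,479.52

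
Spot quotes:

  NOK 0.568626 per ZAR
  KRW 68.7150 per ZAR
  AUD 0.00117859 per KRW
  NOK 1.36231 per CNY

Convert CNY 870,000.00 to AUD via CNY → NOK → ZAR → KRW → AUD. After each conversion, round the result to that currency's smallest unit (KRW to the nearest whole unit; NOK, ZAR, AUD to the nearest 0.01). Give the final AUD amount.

AUD 168,804.02

CNY 870,000.00 × 1.36231 = NOK 1,185,209.70
NOK 1,185,209.70 ÷ 0.568626 = ZAR 2,084,339.62
ZAR 2,084,339.62 × 68.7150 = KRW 143,225,397
KRW 143,225,397 × 0.00117859 = AUD 168,804.02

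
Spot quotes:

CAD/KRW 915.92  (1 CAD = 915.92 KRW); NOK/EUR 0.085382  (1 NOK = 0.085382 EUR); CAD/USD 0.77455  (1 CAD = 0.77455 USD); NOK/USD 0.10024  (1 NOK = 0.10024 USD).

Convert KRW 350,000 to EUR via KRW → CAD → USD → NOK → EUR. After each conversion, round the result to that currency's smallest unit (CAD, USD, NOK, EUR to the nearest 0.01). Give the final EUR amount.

KRW 350,000 ÷ 915.92 = CAD 382.13
CAD 382.13 × 0.77455 = USD 295.98
USD 295.98 ÷ 0.10024 = NOK 2,952.71
NOK 2,952.71 × 0.085382 = EUR 252.11

EUR 252.11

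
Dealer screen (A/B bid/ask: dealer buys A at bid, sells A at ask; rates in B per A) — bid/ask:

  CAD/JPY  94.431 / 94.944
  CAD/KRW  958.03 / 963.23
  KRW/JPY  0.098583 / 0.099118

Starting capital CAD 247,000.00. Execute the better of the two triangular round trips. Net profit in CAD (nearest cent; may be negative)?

Best loop CAD → KRW → JPY → CAD:
CAD 247,000.00 × 958.03 (sell CAD at bid) = KRW 236,633,410
KRW 236,633,410 × 0.098583 (sell KRW at bid) = JPY 23,328,031
JPY 23,328,031 ÷ 94.944 (buy CAD at ask) = CAD 245,703.06

Net result: CAD -1,296.94 (no profitable arbitrage after spreads)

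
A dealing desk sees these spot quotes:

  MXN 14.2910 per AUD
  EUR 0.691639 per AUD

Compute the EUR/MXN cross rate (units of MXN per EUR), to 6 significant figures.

EUR/MXN = 20.6625

1 EUR ÷ 0.691639 = 1.44584 AUD
1.44584 AUD × 14.2910 = 20.6625 MXN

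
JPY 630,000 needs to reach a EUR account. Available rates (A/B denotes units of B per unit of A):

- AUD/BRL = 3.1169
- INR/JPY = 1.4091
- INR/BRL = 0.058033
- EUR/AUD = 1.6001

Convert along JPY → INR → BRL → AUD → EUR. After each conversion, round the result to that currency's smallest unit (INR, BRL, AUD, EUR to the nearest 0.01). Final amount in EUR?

EUR 5,202.40

JPY 630,000 ÷ 1.4091 = INR 447,093.89
INR 447,093.89 × 0.058033 = BRL 25,946.20
BRL 25,946.20 ÷ 3.1169 = AUD 8,324.36
AUD 8,324.36 ÷ 1.6001 = EUR 5,202.40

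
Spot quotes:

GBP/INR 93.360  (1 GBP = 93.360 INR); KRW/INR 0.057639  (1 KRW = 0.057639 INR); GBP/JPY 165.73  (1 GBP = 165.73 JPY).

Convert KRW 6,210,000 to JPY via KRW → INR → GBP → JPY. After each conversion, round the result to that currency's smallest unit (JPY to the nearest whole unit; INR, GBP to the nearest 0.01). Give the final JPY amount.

JPY 635,402

KRW 6,210,000 × 0.057639 = INR 357,938.19
INR 357,938.19 ÷ 93.360 = GBP 3,833.96
GBP 3,833.96 × 165.73 = JPY 635,402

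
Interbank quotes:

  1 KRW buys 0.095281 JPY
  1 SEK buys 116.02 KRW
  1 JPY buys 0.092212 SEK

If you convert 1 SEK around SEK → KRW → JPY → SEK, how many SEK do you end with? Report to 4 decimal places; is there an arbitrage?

Around SEK → KRW → JPY → SEK: 1 × 116.02 × 0.095281 × 0.092212 = 1.019358
Product > 1; profitable direction is SEK → KRW → JPY → SEK.

1.0194 (arbitrage exists)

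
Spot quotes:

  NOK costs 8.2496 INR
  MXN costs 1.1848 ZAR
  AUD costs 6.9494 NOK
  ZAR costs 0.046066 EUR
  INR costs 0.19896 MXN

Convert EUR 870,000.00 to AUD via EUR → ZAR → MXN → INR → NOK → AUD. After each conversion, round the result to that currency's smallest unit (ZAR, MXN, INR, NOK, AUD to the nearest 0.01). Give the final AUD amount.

AUD 1,397,486.85

EUR 870,000.00 ÷ 0.046066 = ZAR 18,885,946.25
ZAR 18,885,946.25 ÷ 1.1848 = MXN 15,940,197.71
MXN 15,940,197.71 ÷ 0.19896 = INR 80,117,600.07
INR 80,117,600.07 ÷ 8.2496 = NOK 9,711,695.12
NOK 9,711,695.12 ÷ 6.9494 = AUD 1,397,486.85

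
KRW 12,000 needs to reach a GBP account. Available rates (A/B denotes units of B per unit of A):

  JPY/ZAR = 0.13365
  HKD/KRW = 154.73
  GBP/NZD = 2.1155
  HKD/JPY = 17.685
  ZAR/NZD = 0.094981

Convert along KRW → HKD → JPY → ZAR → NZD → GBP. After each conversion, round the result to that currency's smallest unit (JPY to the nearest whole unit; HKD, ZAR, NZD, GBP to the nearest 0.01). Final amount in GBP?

KRW 12,000 ÷ 154.73 = HKD 77.55
HKD 77.55 × 17.685 = JPY 1,371
JPY 1,371 × 0.13365 = ZAR 183.23
ZAR 183.23 × 0.094981 = NZD 17.40
NZD 17.40 ÷ 2.1155 = GBP 8.23

GBP 8.23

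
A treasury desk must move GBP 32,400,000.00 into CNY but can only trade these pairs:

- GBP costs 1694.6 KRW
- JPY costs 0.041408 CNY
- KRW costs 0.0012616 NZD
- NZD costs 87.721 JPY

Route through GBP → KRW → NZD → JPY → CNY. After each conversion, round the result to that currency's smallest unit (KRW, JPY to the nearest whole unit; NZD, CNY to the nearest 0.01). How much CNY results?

GBP 32,400,000.00 × 1694.6 = KRW 54,905,040,000
KRW 54,905,040,000 × 0.0012616 = NZD 69,268,198.46
NZD 69,268,198.46 × 87.721 = JPY 6,076,275,637
JPY 6,076,275,637 × 0.041408 = CNY 251,606,421.58

CNY 251,606,421.58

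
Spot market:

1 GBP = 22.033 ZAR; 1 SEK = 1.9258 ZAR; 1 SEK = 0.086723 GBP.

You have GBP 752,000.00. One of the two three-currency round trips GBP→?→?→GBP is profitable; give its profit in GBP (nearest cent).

Profitable loop is GBP → SEK → ZAR → GBP:
GBP 752,000.00 ÷ 0.086723 = SEK 8,671,286.74
SEK 8,671,286.74 × 1.9258 = ZAR 16,699,164.00
ZAR 16,699,164.00 ÷ 22.033 = GBP 757,916.04
Profit = GBP 757,916.04 − GBP 752,000.00

Profit: GBP 5,916.04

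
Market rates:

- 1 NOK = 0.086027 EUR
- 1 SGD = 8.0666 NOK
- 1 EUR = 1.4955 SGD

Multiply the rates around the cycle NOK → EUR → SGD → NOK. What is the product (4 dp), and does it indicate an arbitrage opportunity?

Around NOK → EUR → SGD → NOK: 1 × 0.086027 × 1.4955 × 8.0666 = 1.037795
Product > 1; profitable direction is NOK → EUR → SGD → NOK.

1.0378 (arbitrage exists)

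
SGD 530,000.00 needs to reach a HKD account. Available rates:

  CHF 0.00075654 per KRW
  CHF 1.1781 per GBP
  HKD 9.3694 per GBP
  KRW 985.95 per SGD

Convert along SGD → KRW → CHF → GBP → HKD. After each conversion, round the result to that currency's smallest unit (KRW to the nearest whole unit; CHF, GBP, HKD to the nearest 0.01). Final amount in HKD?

SGD 530,000.00 × 985.95 = KRW 522,553,500
KRW 522,553,500 × 0.00075654 = CHF 395,332.62
CHF 395,332.62 ÷ 1.1781 = GBP 335,567.97
GBP 335,567.97 × 9.3694 = HKD 3,144,070.54

HKD 3,144,070.54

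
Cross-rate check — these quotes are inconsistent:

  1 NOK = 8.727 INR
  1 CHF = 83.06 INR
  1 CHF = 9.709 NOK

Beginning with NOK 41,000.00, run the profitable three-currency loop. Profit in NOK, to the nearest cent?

Profit: NOK 824.56

Profitable loop is NOK → INR → CHF → NOK:
NOK 41,000.00 × 8.727 = INR 357,807.00
INR 357,807.00 ÷ 83.06 = CHF 4,307.81
CHF 4,307.81 × 9.709 = NOK 41,824.56
Profit = NOK 41,824.56 − NOK 41,000.00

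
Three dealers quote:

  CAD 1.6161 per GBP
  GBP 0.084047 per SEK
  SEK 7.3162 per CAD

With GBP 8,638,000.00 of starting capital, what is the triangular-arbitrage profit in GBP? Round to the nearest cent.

Profitable loop is GBP → SEK → CAD → GBP:
GBP 8,638,000.00 ÷ 0.084047 = SEK 102,775,827.81
SEK 102,775,827.81 ÷ 7.3162 = CAD 14,047,706.16
CAD 14,047,706.16 ÷ 1.6161 = GBP 8,692,349.58
Profit = GBP 8,692,349.58 − GBP 8,638,000.00

Profit: GBP 54,349.58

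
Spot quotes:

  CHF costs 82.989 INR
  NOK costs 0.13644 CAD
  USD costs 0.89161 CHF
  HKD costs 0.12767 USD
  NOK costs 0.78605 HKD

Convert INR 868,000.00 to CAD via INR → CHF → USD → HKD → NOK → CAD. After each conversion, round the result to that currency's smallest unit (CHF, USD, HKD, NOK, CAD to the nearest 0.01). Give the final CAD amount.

CAD 15,948.76

INR 868,000.00 ÷ 82.989 = CHF 10,459.22
CHF 10,459.22 ÷ 0.89161 = USD 11,730.71
USD 11,730.71 ÷ 0.12767 = HKD 91,883.06
HKD 91,883.06 ÷ 0.78605 = NOK 116,892.13
NOK 116,892.13 × 0.13644 = CAD 15,948.76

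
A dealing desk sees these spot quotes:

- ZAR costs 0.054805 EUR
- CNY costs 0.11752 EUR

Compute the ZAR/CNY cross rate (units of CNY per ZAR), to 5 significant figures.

ZAR/CNY = 0.46635

1 ZAR × 0.054805 = 0.054805 EUR
0.054805 EUR ÷ 0.11752 = 0.466346 CNY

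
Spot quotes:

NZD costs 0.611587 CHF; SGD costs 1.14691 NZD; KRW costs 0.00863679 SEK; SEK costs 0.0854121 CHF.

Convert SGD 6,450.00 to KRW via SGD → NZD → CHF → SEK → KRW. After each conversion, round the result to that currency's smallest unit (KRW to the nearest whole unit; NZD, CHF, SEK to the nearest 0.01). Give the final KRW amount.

KRW 6,133,040

SGD 6,450.00 × 1.14691 = NZD 7,397.57
NZD 7,397.57 × 0.611587 = CHF 4,524.26
CHF 4,524.26 ÷ 0.0854121 = SEK 52,969.78
SEK 52,969.78 ÷ 0.00863679 = KRW 6,133,040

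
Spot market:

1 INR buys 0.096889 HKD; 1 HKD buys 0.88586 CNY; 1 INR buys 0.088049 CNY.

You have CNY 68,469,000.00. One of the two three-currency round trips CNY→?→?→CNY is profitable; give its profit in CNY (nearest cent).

Profit: CNY 1,770,085.31

Profitable loop is CNY → HKD → INR → CNY:
CNY 68,469,000.00 ÷ 0.88586 = HKD 77,290,994.06
HKD 77,290,994.06 ÷ 0.096889 = INR 797,727,234.90
INR 797,727,234.90 × 0.088049 = CNY 70,239,085.31
Profit = CNY 70,239,085.31 − CNY 68,469,000.00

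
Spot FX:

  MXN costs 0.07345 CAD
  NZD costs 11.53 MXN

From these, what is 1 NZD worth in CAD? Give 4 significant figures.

1 NZD × 11.53 = 11.53 MXN
11.53 MXN × 0.07345 = 0.846878 CAD

NZD/CAD = 0.8469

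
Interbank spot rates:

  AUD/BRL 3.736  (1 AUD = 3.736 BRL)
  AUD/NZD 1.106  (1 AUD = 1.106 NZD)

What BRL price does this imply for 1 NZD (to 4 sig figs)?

1 NZD ÷ 1.106 = 0.904159 AUD
0.904159 AUD × 3.736 = 3.37794 BRL

NZD/BRL = 3.378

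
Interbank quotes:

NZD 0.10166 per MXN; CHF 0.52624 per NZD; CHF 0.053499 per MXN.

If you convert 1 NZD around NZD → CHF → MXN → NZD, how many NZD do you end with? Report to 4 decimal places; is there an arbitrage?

1.0000 (no arbitrage)

Around NZD → CHF → MXN → NZD: 1 × 0.52624 ÷ 0.053499 × 0.10166 = 0.999973
Product ≈ 1 (deviation 0.003%, within rounding noise).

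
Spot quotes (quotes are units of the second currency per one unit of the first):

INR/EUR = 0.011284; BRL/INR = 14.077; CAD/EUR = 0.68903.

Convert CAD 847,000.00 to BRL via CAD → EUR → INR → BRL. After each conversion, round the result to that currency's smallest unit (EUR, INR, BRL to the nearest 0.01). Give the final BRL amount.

BRL 3,674,077.84

CAD 847,000.00 × 0.68903 = EUR 583,608.41
EUR 583,608.41 ÷ 0.011284 = INR 51,719,993.80
INR 51,719,993.80 ÷ 14.077 = BRL 3,674,077.84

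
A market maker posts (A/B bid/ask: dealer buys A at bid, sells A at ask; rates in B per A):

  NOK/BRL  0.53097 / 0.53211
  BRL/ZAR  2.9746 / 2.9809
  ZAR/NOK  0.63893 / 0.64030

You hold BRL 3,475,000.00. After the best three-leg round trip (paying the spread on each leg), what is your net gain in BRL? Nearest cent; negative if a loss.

Net profit: BRL 31,764.87

Best loop BRL → ZAR → NOK → BRL:
BRL 3,475,000.00 × 2.9746 (sell BRL at bid) = ZAR 10,336,735.00
ZAR 10,336,735.00 × 0.63893 (sell ZAR at bid) = NOK 6,604,450.09
NOK 6,604,450.09 × 0.53097 (sell NOK at bid) = BRL 3,506,764.87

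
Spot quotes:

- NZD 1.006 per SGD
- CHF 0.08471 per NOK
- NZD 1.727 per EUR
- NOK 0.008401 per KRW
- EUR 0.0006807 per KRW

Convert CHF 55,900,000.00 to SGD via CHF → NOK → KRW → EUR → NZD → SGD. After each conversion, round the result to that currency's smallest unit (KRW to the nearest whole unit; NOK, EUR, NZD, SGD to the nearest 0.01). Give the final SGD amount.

SGD 91,790,185.80

CHF 55,900,000.00 ÷ 0.08471 = NOK 659,898,477.16
NOK 659,898,477.16 ÷ 0.008401 = KRW 78,549,991,330
KRW 78,549,991,330 × 0.0006807 = EUR 53,468,979.10
EUR 53,468,979.10 × 1.727 = NZD 92,340,926.91
NZD 92,340,926.91 ÷ 1.006 = SGD 91,790,185.80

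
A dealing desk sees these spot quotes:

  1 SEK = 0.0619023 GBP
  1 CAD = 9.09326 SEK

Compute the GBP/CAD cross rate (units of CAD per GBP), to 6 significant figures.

GBP/CAD = 1.77653

1 GBP ÷ 0.0619023 = 16.1545 SEK
16.1545 SEK ÷ 9.09326 = 1.77653 CAD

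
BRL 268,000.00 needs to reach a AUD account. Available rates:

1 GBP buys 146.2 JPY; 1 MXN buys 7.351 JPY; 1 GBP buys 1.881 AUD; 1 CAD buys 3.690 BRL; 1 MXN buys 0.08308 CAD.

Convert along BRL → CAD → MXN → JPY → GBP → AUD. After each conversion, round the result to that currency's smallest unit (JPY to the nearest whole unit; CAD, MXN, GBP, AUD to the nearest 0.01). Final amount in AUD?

BRL 268,000.00 ÷ 3.690 = CAD 72,628.73
CAD 72,628.73 ÷ 0.08308 = MXN 874,202.34
MXN 874,202.34 × 7.351 = JPY 6,426,261
JPY 6,426,261 ÷ 146.2 = GBP 43,955.27
GBP 43,955.27 × 1.881 = AUD 82,679.86

AUD 82,679.86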